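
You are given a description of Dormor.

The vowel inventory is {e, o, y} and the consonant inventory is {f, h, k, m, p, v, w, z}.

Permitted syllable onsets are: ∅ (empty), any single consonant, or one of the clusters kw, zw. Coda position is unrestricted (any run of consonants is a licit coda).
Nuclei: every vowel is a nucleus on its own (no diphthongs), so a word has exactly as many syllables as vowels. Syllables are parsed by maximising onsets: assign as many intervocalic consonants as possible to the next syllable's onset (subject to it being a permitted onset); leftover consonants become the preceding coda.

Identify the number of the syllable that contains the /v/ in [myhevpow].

Nuclei (vowels): y, e, o → 3 syllables.
σ1/σ2 boundary: /h/ → onset of the next syllable (single consonants are always licit onsets).
σ2/σ3 boundary: /vp/ splits as /v/ + /p/ (/p/ is the longest suffix that is a licit onset).
Putting it together: my.hev.pow.
The /v/ is in the coda of syllable 2 (/hev/).

2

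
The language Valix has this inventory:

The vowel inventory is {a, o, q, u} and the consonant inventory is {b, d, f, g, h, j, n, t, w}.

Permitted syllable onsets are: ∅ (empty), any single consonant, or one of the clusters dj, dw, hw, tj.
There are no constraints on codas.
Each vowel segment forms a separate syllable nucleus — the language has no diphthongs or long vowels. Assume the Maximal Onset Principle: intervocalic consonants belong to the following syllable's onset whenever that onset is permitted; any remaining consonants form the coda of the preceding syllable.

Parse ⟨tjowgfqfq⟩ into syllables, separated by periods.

Vowels present: o, q, q; each is a nucleus, giving 3 syllables.
Between /o/ (V1) and /q/ (V2): /wgf/; trying suffixes from longest down, /f/ is the first permitted one, so coda /wg/ | onset /f/.
Between /q/ (V2) and /q/ (V3): /f/ is a single consonant, so it becomes the next onset.

tjowg.fq.fq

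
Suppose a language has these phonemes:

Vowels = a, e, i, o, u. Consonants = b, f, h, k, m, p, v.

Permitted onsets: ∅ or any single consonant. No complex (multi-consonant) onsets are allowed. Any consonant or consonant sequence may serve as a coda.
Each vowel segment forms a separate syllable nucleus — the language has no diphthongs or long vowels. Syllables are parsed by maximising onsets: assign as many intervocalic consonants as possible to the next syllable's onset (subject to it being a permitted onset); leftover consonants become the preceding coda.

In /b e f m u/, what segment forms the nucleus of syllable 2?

u

Nuclei (vowels): e, u → 2 syllables.
The second nucleus (vowel 2 from the left) is /u/.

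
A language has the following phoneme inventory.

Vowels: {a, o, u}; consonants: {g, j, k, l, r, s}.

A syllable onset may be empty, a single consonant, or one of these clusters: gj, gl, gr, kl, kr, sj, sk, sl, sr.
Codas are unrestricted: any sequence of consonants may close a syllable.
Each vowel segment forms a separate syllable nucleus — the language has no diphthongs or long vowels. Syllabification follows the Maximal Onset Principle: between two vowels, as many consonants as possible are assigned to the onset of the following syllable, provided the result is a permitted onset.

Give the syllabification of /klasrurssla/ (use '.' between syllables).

The vowels are a, u, a — 3 nuclei, so 3 syllables.
Between /a/ (V1) and /u/ (V2): /sr/ is a licit onset in full, so it all attaches to the next syllable.
Between /u/ (V2) and /a/ (V3): /rssl/; trying suffixes from longest down, /sl/ is the first permitted one, so coda /rs/ | onset /sl/.

kla.srurs.sla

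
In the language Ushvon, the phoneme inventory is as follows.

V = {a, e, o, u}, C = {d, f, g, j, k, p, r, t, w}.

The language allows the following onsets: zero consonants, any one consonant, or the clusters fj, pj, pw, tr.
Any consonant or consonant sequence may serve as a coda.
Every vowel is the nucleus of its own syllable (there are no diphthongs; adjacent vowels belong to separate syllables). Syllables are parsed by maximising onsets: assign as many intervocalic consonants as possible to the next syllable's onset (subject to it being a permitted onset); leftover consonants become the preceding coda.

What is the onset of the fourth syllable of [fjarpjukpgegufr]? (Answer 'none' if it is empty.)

g

Nuclei (vowels): a, u, e, u → 4 syllables.
Between /a/ (V1) and /u/ (V2): /rpj/ splits as /r/ + /pj/ (/pj/ is the longest suffix that is a licit onset).
Between /u/ (V2) and /e/ (V3): cluster /kpg/ — the longest permitted-onset suffix is /g/; onset = /g/, preceding coda = /kp/.
Between /e/ (V3) and /u/ (V4): /g/ → onset of the next syllable (single consonants are always licit onsets).
Syllabification: fjar.pjukp.ge.gufr.
Syllable 4 is /gufr/: onset /g/, nucleus /u/, coda /fr/.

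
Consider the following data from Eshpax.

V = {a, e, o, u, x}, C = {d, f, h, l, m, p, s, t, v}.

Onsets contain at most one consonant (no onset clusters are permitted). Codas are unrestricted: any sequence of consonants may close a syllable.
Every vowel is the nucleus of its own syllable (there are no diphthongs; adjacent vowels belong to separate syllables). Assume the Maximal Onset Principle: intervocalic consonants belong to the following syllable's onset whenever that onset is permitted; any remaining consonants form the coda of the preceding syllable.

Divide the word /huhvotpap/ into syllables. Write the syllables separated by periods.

huh.vot.pap

Nuclei (vowels): u, o, a → 3 syllables.
σ1/σ2 boundary: /hv/; trying suffixes from longest down, /v/ is the first permitted one, so coda /h/ | onset /v/.
σ2/σ3 boundary: /tp/ splits as /t/ + /p/ (/p/ is the longest suffix that is a licit onset).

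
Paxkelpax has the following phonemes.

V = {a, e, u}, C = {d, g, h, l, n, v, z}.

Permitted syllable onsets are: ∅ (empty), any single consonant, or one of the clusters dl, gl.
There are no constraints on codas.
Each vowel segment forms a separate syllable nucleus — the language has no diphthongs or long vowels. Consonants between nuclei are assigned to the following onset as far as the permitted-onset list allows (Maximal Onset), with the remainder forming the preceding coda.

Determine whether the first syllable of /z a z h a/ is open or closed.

Vowels present: a, a; each is a nucleus, giving 2 syllables.
σ1/σ2 boundary: /zh/ splits as /z/ + /h/ (/h/ is the longest suffix that is a licit onset).
Result: zaz.ha.
Syllable 1 is /zaz/ with coda /z/, so it is closed.

closed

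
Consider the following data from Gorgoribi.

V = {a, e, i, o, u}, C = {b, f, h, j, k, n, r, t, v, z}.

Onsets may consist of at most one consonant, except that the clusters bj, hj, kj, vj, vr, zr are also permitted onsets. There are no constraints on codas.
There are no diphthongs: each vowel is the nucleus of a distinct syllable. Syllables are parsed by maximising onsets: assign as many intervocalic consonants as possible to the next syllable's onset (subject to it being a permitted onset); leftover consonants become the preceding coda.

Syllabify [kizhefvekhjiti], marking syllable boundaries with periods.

kiz.hef.vek.hji.ti

Nuclei (vowels): i, e, e, i, i → 5 syllables.
V1 /i/ – V2 /e/: /zh/ — longest licit onset from the right is /h/, leaving /z/ as coda.
V2 /e/ – V3 /e/: cluster /fv/ — the longest permitted-onset suffix is /v/; onset = /v/, preceding coda = /f/.
V3 /e/ – V4 /i/: /khj/; trying suffixes from longest down, /hj/ is the first permitted one, so coda /k/ | onset /hj/.
V4 /i/ – V5 /i/: just /t/ — single C goes to the following onset.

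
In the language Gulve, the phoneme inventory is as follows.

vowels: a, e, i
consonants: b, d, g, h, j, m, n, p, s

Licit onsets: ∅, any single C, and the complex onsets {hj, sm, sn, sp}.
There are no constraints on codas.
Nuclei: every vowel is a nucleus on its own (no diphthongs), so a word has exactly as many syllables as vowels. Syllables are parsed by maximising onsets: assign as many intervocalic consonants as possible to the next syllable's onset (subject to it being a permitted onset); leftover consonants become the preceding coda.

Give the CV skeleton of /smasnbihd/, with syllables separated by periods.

The vowels are a, i — 2 nuclei, so 2 syllables.
V1 /a/ – V2 /i/: /snb/ — longest licit onset from the right is /b/, leaving /sn/ as coda.
Putting it together: smasn.bihd.
Mapping each syllable to C/V: /smasn/ → CCVCC, /bihd/ → CVCC.

CCVCC.CVCC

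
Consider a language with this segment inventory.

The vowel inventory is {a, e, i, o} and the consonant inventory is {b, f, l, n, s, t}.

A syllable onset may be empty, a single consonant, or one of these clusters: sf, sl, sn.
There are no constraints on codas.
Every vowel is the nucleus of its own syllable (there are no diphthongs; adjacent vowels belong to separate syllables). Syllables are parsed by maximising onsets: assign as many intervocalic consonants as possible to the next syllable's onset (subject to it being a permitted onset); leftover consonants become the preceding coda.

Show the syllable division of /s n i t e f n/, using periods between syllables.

Vowels present: i, e; each is a nucleus, giving 2 syllables.
σ1/σ2 boundary: just /t/ — single C goes to the following onset.

sni.tefn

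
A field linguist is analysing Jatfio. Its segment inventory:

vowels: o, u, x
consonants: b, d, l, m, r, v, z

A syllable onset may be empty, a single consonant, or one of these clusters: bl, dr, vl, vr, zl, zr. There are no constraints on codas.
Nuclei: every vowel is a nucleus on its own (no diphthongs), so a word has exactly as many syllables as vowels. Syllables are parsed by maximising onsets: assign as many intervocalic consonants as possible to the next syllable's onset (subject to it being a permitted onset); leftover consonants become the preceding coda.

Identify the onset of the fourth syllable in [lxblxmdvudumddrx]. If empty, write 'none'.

Nuclei (vowels): x, x, u, u, x → 5 syllables.
Between /x/ (V1) and /x/ (V2): /bl/ — entire cluster is a permitted onset → onset /bl/, coda ∅.
Between /x/ (V2) and /u/ (V3): cluster /mdv/ — the longest permitted-onset suffix is /v/; onset = /v/, preceding coda = /md/.
Between /u/ (V3) and /u/ (V4): just /d/ — single C goes to the following onset.
Between /u/ (V4) and /x/ (V5): /mddr/ splits as /md/ + /dr/ (/dr/ is the longest suffix that is a licit onset).
Result: lx.blxmd.vu.dumd.drx.
Syllable 4 is /dumd/: onset /d/, nucleus /u/, coda /md/.

d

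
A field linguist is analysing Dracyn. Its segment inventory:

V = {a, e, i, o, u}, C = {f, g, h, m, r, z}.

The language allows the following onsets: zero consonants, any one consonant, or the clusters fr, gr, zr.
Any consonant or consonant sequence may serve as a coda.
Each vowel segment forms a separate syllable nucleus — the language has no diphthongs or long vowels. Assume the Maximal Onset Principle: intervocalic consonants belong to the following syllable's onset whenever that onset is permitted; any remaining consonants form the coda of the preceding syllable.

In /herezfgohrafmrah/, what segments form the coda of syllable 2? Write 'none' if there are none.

zf

Vowels present: e, e, o, a, a; each is a nucleus, giving 5 syllables.
Between /e/ (V1) and /e/ (V2): just /r/ — single C goes to the following onset.
Between /e/ (V2) and /o/ (V3): /zfg/ splits as /zf/ + /g/ (/g/ is the longest suffix that is a licit onset).
Between /o/ (V3) and /a/ (V4): /hr/ — longest licit onset from the right is /r/, leaving /h/ as coda.
Between /a/ (V4) and /a/ (V5): cluster /fmr/ — the longest permitted-onset suffix is /r/; onset = /r/, preceding coda = /fm/.
Syllabification: he.rezf.goh.rafm.rah.
Syllable 2 is /rezf/: onset /r/, nucleus /e/, coda /zf/.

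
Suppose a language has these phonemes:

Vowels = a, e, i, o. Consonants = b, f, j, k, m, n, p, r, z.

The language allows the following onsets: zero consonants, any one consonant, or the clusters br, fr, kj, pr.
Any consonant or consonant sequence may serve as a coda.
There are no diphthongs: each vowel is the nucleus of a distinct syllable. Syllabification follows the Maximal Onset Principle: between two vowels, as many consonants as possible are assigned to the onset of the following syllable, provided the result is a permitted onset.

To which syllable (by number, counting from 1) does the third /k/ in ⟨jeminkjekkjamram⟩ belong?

4

Nuclei (vowels): e, i, e, a, a → 5 syllables.
Between /e/ (V1) and /i/ (V2): just /m/ — single C goes to the following onset.
Between /i/ (V2) and /e/ (V3): /nkj/; trying suffixes from longest down, /kj/ is the first permitted one, so coda /n/ | onset /kj/.
Between /e/ (V3) and /a/ (V4): cluster /kkj/ — the longest permitted-onset suffix is /kj/; onset = /kj/, preceding coda = /k/.
Between /a/ (V4) and /a/ (V5): /mr/ — longest licit onset from the right is /r/, leaving /m/ as coda.
Putting it together: je.min.kjek.kjam.ram.
The third /k/ is in the onset of syllable 4 (/kjam/).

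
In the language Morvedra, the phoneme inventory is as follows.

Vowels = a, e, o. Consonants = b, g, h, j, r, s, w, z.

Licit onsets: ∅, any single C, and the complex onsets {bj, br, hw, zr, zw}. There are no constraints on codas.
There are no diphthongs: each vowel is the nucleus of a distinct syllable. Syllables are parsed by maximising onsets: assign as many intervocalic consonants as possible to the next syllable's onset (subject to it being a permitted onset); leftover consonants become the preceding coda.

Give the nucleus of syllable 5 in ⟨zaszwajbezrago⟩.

o

Nuclei (vowels): a, a, e, a, o → 5 syllables.
The fifth nucleus (vowel 5 from the left) is /o/.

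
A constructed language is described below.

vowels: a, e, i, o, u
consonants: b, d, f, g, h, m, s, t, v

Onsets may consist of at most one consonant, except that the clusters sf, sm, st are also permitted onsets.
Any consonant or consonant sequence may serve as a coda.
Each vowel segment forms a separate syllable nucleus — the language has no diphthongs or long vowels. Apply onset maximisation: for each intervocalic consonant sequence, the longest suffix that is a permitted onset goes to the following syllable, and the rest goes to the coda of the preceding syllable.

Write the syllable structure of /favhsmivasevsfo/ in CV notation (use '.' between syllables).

CVCC.CCV.CV.CVC.CCV

Vowels present: a, i, a, e, o; each is a nucleus, giving 5 syllables.
σ1/σ2 boundary: cluster /vhsm/ — the longest permitted-onset suffix is /sm/; onset = /sm/, preceding coda = /vh/.
σ2/σ3 boundary: /v/ is a single consonant, so it becomes the next onset.
σ3/σ4 boundary: just /s/ — single C goes to the following onset.
σ4/σ5 boundary: /vsf/; trying suffixes from longest down, /sf/ is the first permitted one, so coda /v/ | onset /sf/.
Syllabification: favh.smi.va.sev.sfo.
Mapping each syllable to C/V: /favh/ → CVCC, /smi/ → CCV, /va/ → CV, /sev/ → CVC, /sfo/ → CCV.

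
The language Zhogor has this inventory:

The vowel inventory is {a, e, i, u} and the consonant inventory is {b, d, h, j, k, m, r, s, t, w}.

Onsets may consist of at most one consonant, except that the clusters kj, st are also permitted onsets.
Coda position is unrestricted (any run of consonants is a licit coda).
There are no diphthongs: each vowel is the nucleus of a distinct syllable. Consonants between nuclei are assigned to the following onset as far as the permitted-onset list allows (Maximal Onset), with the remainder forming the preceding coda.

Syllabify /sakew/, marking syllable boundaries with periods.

Vowels present: a, e; each is a nucleus, giving 2 syllables.
/a…e/ gap (V1→V2): /k/ → onset of the next syllable (single consonants are always licit onsets).

sa.kew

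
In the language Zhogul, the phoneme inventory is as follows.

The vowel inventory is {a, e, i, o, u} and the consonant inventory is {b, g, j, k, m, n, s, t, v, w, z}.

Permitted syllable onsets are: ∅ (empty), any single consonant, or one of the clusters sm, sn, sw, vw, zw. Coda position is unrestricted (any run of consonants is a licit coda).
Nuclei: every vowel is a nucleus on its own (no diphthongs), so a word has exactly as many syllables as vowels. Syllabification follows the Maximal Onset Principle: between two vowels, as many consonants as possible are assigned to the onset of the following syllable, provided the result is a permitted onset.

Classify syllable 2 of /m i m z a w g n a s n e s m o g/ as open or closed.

closed

Vowels present: i, a, a, e, o; each is a nucleus, giving 5 syllables.
V1 /i/ – V2 /a/: /mz/ splits as /m/ + /z/ (/z/ is the longest suffix that is a licit onset).
V2 /a/ – V3 /a/: /wgn/; trying suffixes from longest down, /n/ is the first permitted one, so coda /wg/ | onset /n/.
V3 /a/ – V4 /e/: /sn/ — entire cluster is a permitted onset → onset /sn/, coda ∅.
V4 /e/ – V5 /o/: cluster /sm/ — /sm/ is itself a permitted onset, so the whole cluster goes right; preceding coda = ∅.
Result: mim.zawg.na.sne.smog.
Syllable 2 is /zawg/ with coda /wg/, so it is closed.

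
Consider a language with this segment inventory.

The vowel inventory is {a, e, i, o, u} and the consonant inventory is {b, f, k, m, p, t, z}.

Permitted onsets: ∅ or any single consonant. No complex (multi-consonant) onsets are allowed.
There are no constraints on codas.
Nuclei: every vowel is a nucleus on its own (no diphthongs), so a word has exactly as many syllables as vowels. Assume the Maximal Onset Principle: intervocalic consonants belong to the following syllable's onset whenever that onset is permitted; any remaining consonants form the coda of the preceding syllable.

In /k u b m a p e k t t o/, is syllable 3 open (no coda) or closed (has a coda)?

closed

Vowels present: u, a, e, o; each is a nucleus, giving 4 syllables.
Between /u/ (V1) and /a/ (V2): /bm/; trying suffixes from longest down, /m/ is the first permitted one, so coda /b/ | onset /m/.
Between /a/ (V2) and /e/ (V3): just /p/ — single C goes to the following onset.
Between /e/ (V3) and /o/ (V4): /ktt/ splits as /kt/ + /t/ (/t/ is the longest suffix that is a licit onset).
Syllabification: kub.ma.pekt.to.
Syllable 3 is /pekt/ with coda /kt/, so it is closed.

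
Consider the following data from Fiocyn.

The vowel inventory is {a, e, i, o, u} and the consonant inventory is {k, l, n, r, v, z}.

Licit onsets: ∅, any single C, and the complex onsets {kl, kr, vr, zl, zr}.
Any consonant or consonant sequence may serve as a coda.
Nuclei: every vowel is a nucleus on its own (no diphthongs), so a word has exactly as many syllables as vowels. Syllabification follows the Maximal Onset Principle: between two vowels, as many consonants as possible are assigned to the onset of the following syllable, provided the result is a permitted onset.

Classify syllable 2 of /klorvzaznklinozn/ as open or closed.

Vowels present: o, a, i, o; each is a nucleus, giving 4 syllables.
σ1/σ2 boundary: /rvz/ — longest licit onset from the right is /z/, leaving /rv/ as coda.
σ2/σ3 boundary: cluster /znkl/ — the longest permitted-onset suffix is /kl/; onset = /kl/, preceding coda = /zn/.
σ3/σ4 boundary: /n/ is a single consonant, so it becomes the next onset.
So the parse is klorv.zazn.kli.nozn.
Syllable 2 is /zazn/ with coda /zn/, so it is closed.

closed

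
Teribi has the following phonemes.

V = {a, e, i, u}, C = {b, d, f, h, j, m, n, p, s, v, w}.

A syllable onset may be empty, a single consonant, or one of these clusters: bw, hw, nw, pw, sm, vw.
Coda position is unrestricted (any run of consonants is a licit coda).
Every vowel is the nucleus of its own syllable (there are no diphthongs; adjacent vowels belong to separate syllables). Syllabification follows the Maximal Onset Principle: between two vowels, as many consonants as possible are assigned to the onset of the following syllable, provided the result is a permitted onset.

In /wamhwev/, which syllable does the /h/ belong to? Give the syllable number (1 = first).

Vowels present: a, e; each is a nucleus, giving 2 syllables.
σ1/σ2 boundary: /mhw/; trying suffixes from longest down, /hw/ is the first permitted one, so coda /m/ | onset /hw/.
Syllabification: wam.hwev.
The /h/ is in the onset of syllable 2 (/hwev/).

2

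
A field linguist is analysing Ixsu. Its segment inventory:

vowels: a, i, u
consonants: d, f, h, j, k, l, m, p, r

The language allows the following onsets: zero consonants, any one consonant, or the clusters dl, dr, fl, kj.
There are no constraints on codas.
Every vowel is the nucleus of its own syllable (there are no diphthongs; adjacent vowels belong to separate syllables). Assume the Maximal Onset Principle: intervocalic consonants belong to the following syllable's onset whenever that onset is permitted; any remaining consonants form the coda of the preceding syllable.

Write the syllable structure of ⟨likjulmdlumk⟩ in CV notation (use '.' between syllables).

Nuclei (vowels): i, u, u → 3 syllables.
V1 /i/ – V2 /u/: /kj/ is a licit onset in full, so it all attaches to the next syllable.
V2 /u/ – V3 /u/: /lmdl/ — longest licit onset from the right is /dl/, leaving /lm/ as coda.
Syllabification: li.kjulm.dlumk.
Mapping each syllable to C/V: /li/ → CV, /kjulm/ → CCVCC, /dlumk/ → CCVCC.

CV.CCVCC.CCVCC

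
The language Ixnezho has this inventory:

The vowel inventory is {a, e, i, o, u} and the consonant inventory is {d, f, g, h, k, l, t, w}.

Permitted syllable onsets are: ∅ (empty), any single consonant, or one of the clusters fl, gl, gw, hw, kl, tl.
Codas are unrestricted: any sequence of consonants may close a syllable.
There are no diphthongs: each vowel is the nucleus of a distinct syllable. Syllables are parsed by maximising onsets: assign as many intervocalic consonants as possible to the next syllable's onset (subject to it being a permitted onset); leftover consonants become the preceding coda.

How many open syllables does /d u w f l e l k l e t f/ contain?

0

Vowels present: u, e, e; each is a nucleus, giving 3 syllables.
V1 /u/ – V2 /e/: /wfl/ — longest licit onset from the right is /fl/, leaving /w/ as coda.
V2 /e/ – V3 /e/: /lkl/; trying suffixes from longest down, /kl/ is the first permitted one, so coda /l/ | onset /kl/.
So the parse is duw.flel.kletf.
Classifying each syllable: /duw/ (closed), /flel/ (closed), /kletf/ (closed).
Open syllables: 0.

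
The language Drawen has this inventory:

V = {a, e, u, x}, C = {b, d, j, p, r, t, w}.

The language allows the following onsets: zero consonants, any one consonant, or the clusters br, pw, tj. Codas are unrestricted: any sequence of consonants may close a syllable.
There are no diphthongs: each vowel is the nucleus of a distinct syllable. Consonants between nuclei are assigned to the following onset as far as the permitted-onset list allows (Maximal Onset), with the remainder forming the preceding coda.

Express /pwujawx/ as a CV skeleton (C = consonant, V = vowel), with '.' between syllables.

Vowels present: u, a, x; each is a nucleus, giving 3 syllables.
σ1/σ2 boundary: /j/ is a single consonant, so it becomes the next onset.
σ2/σ3 boundary: just /w/ — single C goes to the following onset.
Putting it together: pwu.ja.wx.
Mapping each syllable to C/V: /pwu/ → CCV, /ja/ → CV, /wx/ → CV.

CCV.CV.CV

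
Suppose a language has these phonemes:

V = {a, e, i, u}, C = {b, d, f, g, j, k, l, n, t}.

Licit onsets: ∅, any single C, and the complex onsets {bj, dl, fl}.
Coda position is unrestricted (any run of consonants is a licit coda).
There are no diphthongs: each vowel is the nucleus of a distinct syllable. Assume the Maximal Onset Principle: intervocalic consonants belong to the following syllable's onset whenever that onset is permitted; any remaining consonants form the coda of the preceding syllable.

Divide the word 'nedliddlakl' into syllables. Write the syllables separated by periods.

ne.dlid.dlakl

Vowels present: e, i, a; each is a nucleus, giving 3 syllables.
/e…i/ gap (V1→V2): /dl/ — entire cluster is a permitted onset → onset /dl/, coda ∅.
/i…a/ gap (V2→V3): /ddl/ splits as /d/ + /dl/ (/dl/ is the longest suffix that is a licit onset).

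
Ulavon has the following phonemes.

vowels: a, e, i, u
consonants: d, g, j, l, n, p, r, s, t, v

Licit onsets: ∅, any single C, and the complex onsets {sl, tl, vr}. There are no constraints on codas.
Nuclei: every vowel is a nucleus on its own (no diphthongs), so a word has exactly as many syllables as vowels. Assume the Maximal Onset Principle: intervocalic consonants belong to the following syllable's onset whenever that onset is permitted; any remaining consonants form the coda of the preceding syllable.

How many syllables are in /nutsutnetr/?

The vowels are u, u, e — 3 nuclei, so 3 syllables.

3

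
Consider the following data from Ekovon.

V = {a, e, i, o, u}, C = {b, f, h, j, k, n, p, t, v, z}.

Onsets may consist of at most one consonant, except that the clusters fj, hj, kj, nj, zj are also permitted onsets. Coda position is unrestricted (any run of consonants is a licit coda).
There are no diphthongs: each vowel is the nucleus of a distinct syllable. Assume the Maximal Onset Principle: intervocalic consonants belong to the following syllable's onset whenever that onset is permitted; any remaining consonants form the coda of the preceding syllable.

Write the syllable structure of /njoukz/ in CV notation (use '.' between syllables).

CCV.VCC

The vowels are o, u — 2 nuclei, so 2 syllables.
V1 /o/ – V2 /u/: hiatus — the boundary sits between the two vowels.
Result: njo.ukz.
Mapping each syllable to C/V: /njo/ → CCV, /ukz/ → VCC.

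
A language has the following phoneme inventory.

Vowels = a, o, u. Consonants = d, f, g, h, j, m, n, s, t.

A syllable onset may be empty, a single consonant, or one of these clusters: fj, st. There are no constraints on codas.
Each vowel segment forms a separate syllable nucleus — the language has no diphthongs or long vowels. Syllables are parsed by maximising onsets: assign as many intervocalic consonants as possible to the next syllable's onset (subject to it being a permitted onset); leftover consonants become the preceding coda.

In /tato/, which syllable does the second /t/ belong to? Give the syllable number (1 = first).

Nuclei (vowels): a, o → 2 syllables.
σ1/σ2 boundary: just /t/ — single C goes to the following onset.
Putting it together: ta.to.
The second /t/ is in the onset of syllable 2 (/to/).

2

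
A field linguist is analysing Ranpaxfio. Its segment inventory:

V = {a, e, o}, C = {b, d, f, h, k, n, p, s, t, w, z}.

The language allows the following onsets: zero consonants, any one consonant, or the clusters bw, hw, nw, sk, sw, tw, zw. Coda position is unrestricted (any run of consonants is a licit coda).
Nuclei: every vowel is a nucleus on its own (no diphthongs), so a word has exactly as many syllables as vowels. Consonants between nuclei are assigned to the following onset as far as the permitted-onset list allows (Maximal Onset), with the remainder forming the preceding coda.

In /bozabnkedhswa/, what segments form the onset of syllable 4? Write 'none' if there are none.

The vowels are o, a, e, a — 4 nuclei, so 4 syllables.
V1 /o/ – V2 /a/: /z/ → onset of the next syllable (single consonants are always licit onsets).
V2 /a/ – V3 /e/: cluster /bnk/ — the longest permitted-onset suffix is /k/; onset = /k/, preceding coda = /bn/.
V3 /e/ – V4 /a/: /dhsw/ splits as /dh/ + /sw/ (/sw/ is the longest suffix that is a licit onset).
Result: bo.zabn.kedh.swa.
Syllable 4 is /swa/: onset /sw/, nucleus /a/, coda ∅.

sw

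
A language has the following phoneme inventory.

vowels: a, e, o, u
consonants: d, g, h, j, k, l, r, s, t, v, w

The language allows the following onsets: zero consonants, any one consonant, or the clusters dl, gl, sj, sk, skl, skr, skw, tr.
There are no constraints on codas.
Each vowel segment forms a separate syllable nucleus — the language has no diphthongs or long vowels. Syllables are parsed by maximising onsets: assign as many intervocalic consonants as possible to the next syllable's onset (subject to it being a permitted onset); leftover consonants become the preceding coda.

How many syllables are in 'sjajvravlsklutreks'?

Nuclei (vowels): a, a, u, e → 4 syllables.

4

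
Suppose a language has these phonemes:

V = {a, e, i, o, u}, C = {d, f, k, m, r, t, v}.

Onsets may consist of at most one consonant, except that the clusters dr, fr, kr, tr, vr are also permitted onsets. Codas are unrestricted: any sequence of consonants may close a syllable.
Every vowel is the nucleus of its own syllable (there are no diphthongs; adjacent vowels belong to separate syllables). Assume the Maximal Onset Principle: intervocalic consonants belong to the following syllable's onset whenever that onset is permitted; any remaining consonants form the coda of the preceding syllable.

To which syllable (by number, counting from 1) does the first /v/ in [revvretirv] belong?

The vowels are e, e, i — 3 nuclei, so 3 syllables.
Between /e/ (V1) and /e/ (V2): cluster /vvr/ — the longest permitted-onset suffix is /vr/; onset = /vr/, preceding coda = /v/.
Between /e/ (V2) and /i/ (V3): /t/ → onset of the next syllable (single consonants are always licit onsets).
Result: rev.vre.tirv.
The first /v/ is in the coda of syllable 1 (/rev/).

1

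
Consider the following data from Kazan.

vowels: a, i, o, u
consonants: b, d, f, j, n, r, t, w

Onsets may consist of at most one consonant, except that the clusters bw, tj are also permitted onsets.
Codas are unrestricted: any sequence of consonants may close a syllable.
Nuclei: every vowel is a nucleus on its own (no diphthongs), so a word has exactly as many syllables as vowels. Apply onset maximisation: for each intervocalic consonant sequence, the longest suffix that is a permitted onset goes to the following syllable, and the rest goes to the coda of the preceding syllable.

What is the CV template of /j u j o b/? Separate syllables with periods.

Nuclei (vowels): u, o → 2 syllables.
σ1/σ2 boundary: /j/ → onset of the next syllable (single consonants are always licit onsets).
Result: ju.job.
Mapping each syllable to C/V: /ju/ → CV, /job/ → CVC.

CV.CVC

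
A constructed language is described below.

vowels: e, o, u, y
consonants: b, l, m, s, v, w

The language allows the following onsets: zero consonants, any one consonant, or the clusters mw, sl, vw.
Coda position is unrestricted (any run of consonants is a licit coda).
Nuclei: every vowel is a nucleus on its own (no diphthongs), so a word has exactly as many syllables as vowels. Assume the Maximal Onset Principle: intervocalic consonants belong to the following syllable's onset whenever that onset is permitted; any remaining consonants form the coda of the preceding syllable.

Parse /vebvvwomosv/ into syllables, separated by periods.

vebv.vwo.mosv

Nuclei (vowels): e, o, o → 3 syllables.
V1 /e/ – V2 /o/: /bvvw/ splits as /bv/ + /vw/ (/vw/ is the longest suffix that is a licit onset).
V2 /o/ – V3 /o/: just /m/ — single C goes to the following onset.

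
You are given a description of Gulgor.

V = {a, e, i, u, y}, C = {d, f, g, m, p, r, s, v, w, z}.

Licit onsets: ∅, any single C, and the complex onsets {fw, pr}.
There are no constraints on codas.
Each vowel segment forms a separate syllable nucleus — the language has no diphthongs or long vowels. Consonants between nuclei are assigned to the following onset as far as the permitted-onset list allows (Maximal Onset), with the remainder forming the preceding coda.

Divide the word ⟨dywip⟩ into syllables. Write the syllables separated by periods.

dy.wip

The vowels are y, i — 2 nuclei, so 2 syllables.
V1 /y/ – V2 /i/: just /w/ — single C goes to the following onset.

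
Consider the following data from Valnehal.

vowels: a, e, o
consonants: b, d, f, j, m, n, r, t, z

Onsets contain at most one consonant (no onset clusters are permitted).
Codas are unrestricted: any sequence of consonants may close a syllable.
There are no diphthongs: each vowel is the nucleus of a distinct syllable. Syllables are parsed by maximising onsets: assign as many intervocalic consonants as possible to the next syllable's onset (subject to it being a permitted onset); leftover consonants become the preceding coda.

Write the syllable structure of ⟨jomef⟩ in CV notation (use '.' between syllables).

CV.CVC

The vowels are o, e — 2 nuclei, so 2 syllables.
/o…e/ gap (V1→V2): /m/ is a single consonant, so it becomes the next onset.
Putting it together: jo.mef.
Mapping each syllable to C/V: /jo/ → CV, /mef/ → CVC.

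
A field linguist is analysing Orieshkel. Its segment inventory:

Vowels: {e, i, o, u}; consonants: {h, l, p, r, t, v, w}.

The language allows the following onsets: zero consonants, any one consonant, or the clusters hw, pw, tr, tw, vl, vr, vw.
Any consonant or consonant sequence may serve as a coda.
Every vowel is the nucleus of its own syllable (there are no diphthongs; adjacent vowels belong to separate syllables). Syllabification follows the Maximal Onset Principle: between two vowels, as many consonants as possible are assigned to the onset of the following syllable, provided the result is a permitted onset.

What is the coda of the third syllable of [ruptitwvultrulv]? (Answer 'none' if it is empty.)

l

The vowels are u, i, u, u — 4 nuclei, so 4 syllables.
σ1/σ2 boundary: cluster /pt/ — the longest permitted-onset suffix is /t/; onset = /t/, preceding coda = /p/.
σ2/σ3 boundary: /twv/ splits as /tw/ + /v/ (/v/ is the longest suffix that is a licit onset).
σ3/σ4 boundary: /ltr/ — longest licit onset from the right is /tr/, leaving /l/ as coda.
So the parse is rup.titw.vul.trulv.
Syllable 3 is /vul/: onset /v/, nucleus /u/, coda /l/.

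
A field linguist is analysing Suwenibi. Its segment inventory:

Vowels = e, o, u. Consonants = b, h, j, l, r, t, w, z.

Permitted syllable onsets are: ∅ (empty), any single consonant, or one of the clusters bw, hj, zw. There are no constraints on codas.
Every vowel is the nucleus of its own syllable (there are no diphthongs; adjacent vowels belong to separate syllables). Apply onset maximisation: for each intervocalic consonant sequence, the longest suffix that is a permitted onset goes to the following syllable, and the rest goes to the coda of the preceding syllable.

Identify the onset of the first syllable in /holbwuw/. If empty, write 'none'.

h

The vowels are o, u — 2 nuclei, so 2 syllables.
Between /o/ (V1) and /u/ (V2): /lbw/; trying suffixes from longest down, /bw/ is the first permitted one, so coda /l/ | onset /bw/.
Putting it together: hol.bwuw.
Syllable 1 is /hol/: onset /h/, nucleus /o/, coda /l/.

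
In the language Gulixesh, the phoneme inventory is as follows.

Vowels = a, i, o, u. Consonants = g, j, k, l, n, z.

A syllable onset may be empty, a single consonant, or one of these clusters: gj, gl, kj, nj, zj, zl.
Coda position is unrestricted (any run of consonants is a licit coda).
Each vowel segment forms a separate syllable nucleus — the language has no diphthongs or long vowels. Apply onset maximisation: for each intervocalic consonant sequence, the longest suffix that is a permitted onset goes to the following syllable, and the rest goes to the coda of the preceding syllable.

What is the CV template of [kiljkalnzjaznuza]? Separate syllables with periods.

Vowels present: i, a, a, u, a; each is a nucleus, giving 5 syllables.
/i…a/ gap (V1→V2): /ljk/ splits as /lj/ + /k/ (/k/ is the longest suffix that is a licit onset).
/a…a/ gap (V2→V3): /lnzj/ splits as /ln/ + /zj/ (/zj/ is the longest suffix that is a licit onset).
/a…u/ gap (V3→V4): /zn/ splits as /z/ + /n/ (/n/ is the longest suffix that is a licit onset).
/u…a/ gap (V4→V5): /z/ is a single consonant, so it becomes the next onset.
Result: kilj.kaln.zjaz.nu.za.
Mapping each syllable to C/V: /kilj/ → CVCC, /kaln/ → CVCC, /zjaz/ → CCVC, /nu/ → CV, /za/ → CV.

CVCC.CVCC.CCVC.CV.CV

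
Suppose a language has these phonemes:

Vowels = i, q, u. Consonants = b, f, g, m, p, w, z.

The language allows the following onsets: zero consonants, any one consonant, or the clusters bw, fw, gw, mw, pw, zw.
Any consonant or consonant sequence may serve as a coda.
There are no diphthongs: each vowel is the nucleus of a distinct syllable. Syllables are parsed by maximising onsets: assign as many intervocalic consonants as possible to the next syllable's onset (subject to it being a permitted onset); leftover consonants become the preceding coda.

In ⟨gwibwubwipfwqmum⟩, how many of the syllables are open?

Nuclei (vowels): i, u, i, q, u → 5 syllables.
/i…u/ gap (V1→V2): /bw/ — entire cluster is a permitted onset → onset /bw/, coda ∅.
/u…i/ gap (V2→V3): /bw/ — entire cluster is a permitted onset → onset /bw/, coda ∅.
/i…q/ gap (V3→V4): /pfw/ — longest licit onset from the right is /fw/, leaving /p/ as coda.
/q…u/ gap (V4→V5): just /m/ — single C goes to the following onset.
Result: gwi.bwu.bwip.fwq.mum.
Classifying each syllable: /gwi/ (open), /bwu/ (open), /bwip/ (closed), /fwq/ (open), /mum/ (closed).
Open syllables: 3.

3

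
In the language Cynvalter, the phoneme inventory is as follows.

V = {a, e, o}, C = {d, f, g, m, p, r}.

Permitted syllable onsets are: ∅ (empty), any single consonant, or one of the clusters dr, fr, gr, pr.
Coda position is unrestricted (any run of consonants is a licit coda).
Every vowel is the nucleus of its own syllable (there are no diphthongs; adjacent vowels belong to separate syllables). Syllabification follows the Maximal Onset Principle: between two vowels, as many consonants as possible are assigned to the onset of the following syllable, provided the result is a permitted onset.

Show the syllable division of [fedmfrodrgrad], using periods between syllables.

fedm.frodr.grad

Nuclei (vowels): e, o, a → 3 syllables.
σ1/σ2 boundary: /dmfr/ splits as /dm/ + /fr/ (/fr/ is the longest suffix that is a licit onset).
σ2/σ3 boundary: /drgr/; trying suffixes from longest down, /gr/ is the first permitted one, so coda /dr/ | onset /gr/.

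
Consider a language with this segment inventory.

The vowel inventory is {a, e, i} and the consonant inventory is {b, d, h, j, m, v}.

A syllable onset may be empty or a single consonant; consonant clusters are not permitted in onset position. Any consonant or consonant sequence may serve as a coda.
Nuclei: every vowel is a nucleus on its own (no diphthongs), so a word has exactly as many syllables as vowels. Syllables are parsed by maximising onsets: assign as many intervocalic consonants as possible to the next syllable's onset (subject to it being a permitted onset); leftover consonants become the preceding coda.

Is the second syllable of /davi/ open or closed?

open

Vowels present: a, i; each is a nucleus, giving 2 syllables.
V1 /a/ – V2 /i/: /v/ → onset of the next syllable (single consonants are always licit onsets).
Putting it together: da.vi.
Syllable 2 is /vi/; it ends in its nucleus with no coda, so it is open.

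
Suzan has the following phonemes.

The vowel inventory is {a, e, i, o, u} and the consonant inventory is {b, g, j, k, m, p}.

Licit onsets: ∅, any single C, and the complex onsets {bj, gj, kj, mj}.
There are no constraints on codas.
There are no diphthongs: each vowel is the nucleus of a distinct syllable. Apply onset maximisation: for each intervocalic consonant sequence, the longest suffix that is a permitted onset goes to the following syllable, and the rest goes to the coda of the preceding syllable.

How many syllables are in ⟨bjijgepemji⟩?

4

The vowels are i, e, e, i — 4 nuclei, so 4 syllables.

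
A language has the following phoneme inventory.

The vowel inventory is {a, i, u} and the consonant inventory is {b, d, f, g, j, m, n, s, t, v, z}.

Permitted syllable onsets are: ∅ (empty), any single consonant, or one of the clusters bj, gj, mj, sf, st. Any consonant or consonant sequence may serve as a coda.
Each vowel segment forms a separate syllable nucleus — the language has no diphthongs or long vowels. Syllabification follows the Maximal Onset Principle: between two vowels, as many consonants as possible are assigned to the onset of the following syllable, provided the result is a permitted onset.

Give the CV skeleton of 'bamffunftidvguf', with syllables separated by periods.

The vowels are a, u, i, u — 4 nuclei, so 4 syllables.
σ1/σ2 boundary: cluster /mff/ — the longest permitted-onset suffix is /f/; onset = /f/, preceding coda = /mf/.
σ2/σ3 boundary: /nft/; trying suffixes from longest down, /t/ is the first permitted one, so coda /nf/ | onset /t/.
σ3/σ4 boundary: /dvg/ — longest licit onset from the right is /g/, leaving /dv/ as coda.
Result: bamf.funf.tidv.guf.
Mapping each syllable to C/V: /bamf/ → CVCC, /funf/ → CVCC, /tidv/ → CVCC, /guf/ → CVC.

CVCC.CVCC.CVCC.CVC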